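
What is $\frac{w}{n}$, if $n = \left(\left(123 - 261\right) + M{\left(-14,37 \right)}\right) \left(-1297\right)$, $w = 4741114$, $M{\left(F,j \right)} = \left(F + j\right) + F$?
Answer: $\frac{4741114}{167313} \approx 28.337$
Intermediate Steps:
$M{\left(F,j \right)} = j + 2 F$
$n = 167313$ ($n = \left(\left(123 - 261\right) + \left(37 + 2 \left(-14\right)\right)\right) \left(-1297\right) = \left(\left(123 - 261\right) + \left(37 - 28\right)\right) \left(-1297\right) = \left(-138 + 9\right) \left(-1297\right) = \left(-129\right) \left(-1297\right) = 167313$)
$\frac{w}{n} = \frac{4741114}{167313}$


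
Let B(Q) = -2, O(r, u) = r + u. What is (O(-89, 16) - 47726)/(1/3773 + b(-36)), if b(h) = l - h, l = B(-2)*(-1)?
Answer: -180345627/143375 ≈ -1257.9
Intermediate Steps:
l = 2 (l = -2*(-1) = 2)
b(h) = 2 - h
(O(-89, 16) - 47726)/(1/3773 + b(-36)) = ((-89 + 16) - 47726)/(1/3773 + (2 - 1*(-36))) = (-73 - 47726)/(1/3773 + (2 + 36)) = -47799/(1/3773 + 38) = -47799/143375/3773 = -47799*3773/143375 = -180345627/143375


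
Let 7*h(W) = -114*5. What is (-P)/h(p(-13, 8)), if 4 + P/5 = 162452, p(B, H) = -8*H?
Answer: 568568/57 ≈ 9974.9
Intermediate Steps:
h(W) = -570/7 (h(W) = (-114*5)/7 = (1/7)*(-570) = -570/7)
P = 812240 (P = -20 + 5*162452 = -20 + 812260 = 812240)
(-P)/h(p(-13, 8)) = (-1*812240)/(-570/7) = -812240*(-7/570) = 568568/57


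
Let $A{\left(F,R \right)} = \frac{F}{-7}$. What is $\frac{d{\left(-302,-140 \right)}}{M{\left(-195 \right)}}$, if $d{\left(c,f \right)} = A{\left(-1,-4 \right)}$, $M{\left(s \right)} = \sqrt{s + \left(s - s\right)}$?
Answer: $- \frac{i \sqrt{195}}{1365} \approx - 0.01023 i$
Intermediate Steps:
$M{\left(s \right)} = \sqrt{s}$ ($M{\left(s \right)} = \sqrt{s + 0} = \sqrt{s}$)
$A{\left(F,R \right)} = - \frac{F}{7}$ ($A{\left(F,R \right)} = F \left(- \frac{1}{7}\right) = - \frac{F}{7}$)
$d{\left(c,f \right)} = \frac{1}{7}$ ($d{\left(c,f \right)} = \left(- \frac{1}{7}\right) \left(-1\right) = \frac{1}{7}$)
$\frac{d{\left(-302,-140 \right)}}{M{\left(-195 \right)}} = \frac{1}{7 \sqrt{-195}} = \frac{1}{7 i \sqrt{195}} = \frac{\left(- \frac{1}{195}\right) i \sqrt{195}}{7} = - \frac{i \sqrt{195}}{1365}$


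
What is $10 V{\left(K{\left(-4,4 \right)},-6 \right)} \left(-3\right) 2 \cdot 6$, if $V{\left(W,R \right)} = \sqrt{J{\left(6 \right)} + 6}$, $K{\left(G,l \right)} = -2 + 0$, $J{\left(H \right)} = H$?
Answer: $- 720 \sqrt{3} \approx -1247.1$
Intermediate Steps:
$K{\left(G,l \right)} = -2$
$V{\left(W,R \right)} = 2 \sqrt{3}$ ($V{\left(W,R \right)} = \sqrt{6 + 6} = \sqrt{12} = 2 \sqrt{3}$)
$10 V{\left(K{\left(-4,4 \right)},-6 \right)} \left(-3\right) 2 \cdot 6 = 10 \cdot 2 \sqrt{3} \left(-3\right) 2 \cdot 6 = 20 \sqrt{3} \left(\left(-6\right) 6\right) = 20 \sqrt{3} \left(-36\right) = - 720 \sqrt{3}$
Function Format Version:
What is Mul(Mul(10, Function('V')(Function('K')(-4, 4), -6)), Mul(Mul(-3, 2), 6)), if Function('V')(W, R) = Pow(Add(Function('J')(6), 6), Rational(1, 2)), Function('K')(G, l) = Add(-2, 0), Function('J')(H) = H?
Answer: Mul(-720, Pow(3, Rational(1, 2))) ≈ -1247.1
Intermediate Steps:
Function('K')(G, l) = -2
Function('V')(W, R) = Mul(2, Pow(3, Rational(1, 2))) (Function('V')(W, R) = Pow(Add(6, 6), Rational(1, 2)) = Pow(12, Rational(1, 2)) = Mul(2, Pow(3, Rational(1, 2))))
Mul(Mul(10, Function('V')(Function('K')(-4, 4), -6)), Mul(Mul(-3, 2), 6)) = Mul(Mul(10, Mul(2, Pow(3, Rational(1, 2)))), Mul(Mul(-3, 2), 6)) = Mul(Mul(20, Pow(3, Rational(1, 2))), Mul(-6, 6)) = Mul(Mul(20, Pow(3, Rational(1, 2))), -36) = Mul(-720, Pow(3, Rational(1, 2)))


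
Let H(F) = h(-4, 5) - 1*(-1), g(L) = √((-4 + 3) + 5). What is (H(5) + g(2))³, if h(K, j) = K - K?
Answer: 27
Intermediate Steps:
h(K, j) = 0
g(L) = 2 (g(L) = √(-1 + 5) = √4 = 2)
H(F) = 1 (H(F) = 0 - 1*(-1) = 0 + 1 = 1)
(H(5) + g(2))³ = (1 + 2)³ = 3³ = 27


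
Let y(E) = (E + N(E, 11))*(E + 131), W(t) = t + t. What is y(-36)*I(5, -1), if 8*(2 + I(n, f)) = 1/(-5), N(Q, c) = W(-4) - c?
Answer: 84645/8 ≈ 10581.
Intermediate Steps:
W(t) = 2*t
N(Q, c) = -8 - c (N(Q, c) = 2*(-4) - c = -8 - c)
I(n, f) = -81/40 (I(n, f) = -2 + (1/(-5))/8 = -2 + (1*(-1/5))/8 = -2 + (1/8)*(-1/5) = -2 - 1/40 = -81/40)
y(E) = (-19 + E)*(131 + E) (y(E) = (E + (-8 - 1*11))*(E + 131) = (E + (-8 - 11))*(131 + E) = (E - 19)*(131 + E) = (-19 + E)*(131 + E))
y(-36)*I(5, -1) = (-2489 + (-36)**2 + 112*(-36))*(-81/40) = (-2489 + 1296 - 4032)*(-81/40) = -5225*(-81/40) = 84645/8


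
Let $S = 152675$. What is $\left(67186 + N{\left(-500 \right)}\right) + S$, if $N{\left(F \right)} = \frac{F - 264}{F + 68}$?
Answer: $\frac{23745179}{108} \approx 2.1986 \cdot 10^{5}$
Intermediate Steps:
$N{\left(F \right)} = \frac{-264 + F}{68 + F}$
$\left(67186 + N{\left(-500 \right)}\right) + S = \left(67186 + \frac{-264 - 500}{68 - 500}\right) + 152675 = \left(67186 + \frac{1}{-432} \left(-764\right)\right) + 152675 = \left(67186 - - \frac{191}{108}\right) + 152675 = \left(67186 + \frac{191}{108}\right) + 152675 = \frac{7256279}{108} + 152675 = \frac{23745179}{108}$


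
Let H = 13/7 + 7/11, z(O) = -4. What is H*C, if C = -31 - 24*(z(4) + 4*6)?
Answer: -14016/11 ≈ -1274.2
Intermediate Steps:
H = 192/77 (H = 13*(⅐) + 7*(1/11) = 13/7 + 7/11 = 192/77 ≈ 2.4935)
C = -511 (C = -31 - 24*(-4 + 4*6) = -31 - 24*(-4 + 24) = -31 - 24*20 = -31 - 480 = -511)
H*C = (192/77)*(-511) = -14016/11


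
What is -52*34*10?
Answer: -17680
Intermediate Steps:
-52*34*10 = -1768*10 = -17680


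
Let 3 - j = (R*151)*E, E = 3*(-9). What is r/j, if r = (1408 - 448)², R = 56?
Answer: 61440/15221 ≈ 4.0365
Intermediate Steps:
E = -27
r = 921600 (r = 960² = 921600)
j = 228315 (j = 3 - 56*151*(-27) = 3 - 8456*(-27) = 3 - 1*(-228312) = 3 + 228312 = 228315)
r/j = 921600/228315 = 921600*(1/228315) = 61440/15221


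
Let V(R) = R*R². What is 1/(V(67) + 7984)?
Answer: 1/308747 ≈ 3.2389e-6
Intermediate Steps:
V(R) = R³
1/(V(67) + 7984) = 1/(67³ + 7984) = 1/(300763 + 7984) = 1/308747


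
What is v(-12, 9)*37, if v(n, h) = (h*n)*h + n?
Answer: -36408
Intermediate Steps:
v(n, h) = n + n*h² (v(n, h) = n*h² + n = n + n*h²)
v(-12, 9)*37 = -12*(1 + 9²)*37 = -12*(1 + 81)*37 = -12*82*37 = -984*37 = -36408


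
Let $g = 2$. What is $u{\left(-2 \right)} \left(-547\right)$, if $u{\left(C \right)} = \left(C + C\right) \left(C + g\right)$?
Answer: $0$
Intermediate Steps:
$u{\left(C \right)} = 2 C \left(2 + C\right)$ ($u{\left(C \right)} = \left(C + C\right) \left(C + 2\right) = 2 C \left(2 + C\right)$)
$u{\left(-2 \right)} \left(-547\right) = 2 \left(-2\right) \left(2 - 2\right) \left(-547\right) = 2 \left(-2\right) 0 \left(-547\right) = 0 \left(-547\right) = 0$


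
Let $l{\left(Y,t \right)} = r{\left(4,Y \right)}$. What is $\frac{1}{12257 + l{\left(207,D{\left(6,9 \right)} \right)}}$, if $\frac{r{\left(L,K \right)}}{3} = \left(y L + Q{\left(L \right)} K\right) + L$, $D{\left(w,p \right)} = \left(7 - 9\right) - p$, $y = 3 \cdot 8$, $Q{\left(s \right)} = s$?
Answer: $\frac{1}{15041} \approx 6.6485 \cdot 10^{-5}$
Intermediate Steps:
$y = 24$
$D{\left(w,p \right)} = -2 - p$ ($D{\left(w,p \right)} = \left(7 - 9\right) - p = -2 - p$)
$r{\left(L,K \right)} = 75 L + 3 K L$ ($r{\left(L,K \right)} = 3 \left(\left(24 L + L K\right) + L\right) = 3 \left(\left(24 L + K L\right) + L\right) = 3 \left(25 L + K L\right) = 75 L + 3 K L$)
$l{\left(Y,t \right)} = 300 + 12 Y$ ($l{\left(Y,t \right)} = 3 \cdot 4 \left(25 + Y\right) = 300 + 12 Y$)
$\frac{1}{12257 + l{\left(207,D{\left(6,9 \right)} \right)}} = \frac{1}{12257 + \left(300 + 12 \cdot 207\right)} = \frac{1}{12257 + \left(300 + 2484\right)} = \frac{1}{12257 + 2784} = \frac{1}{15041}$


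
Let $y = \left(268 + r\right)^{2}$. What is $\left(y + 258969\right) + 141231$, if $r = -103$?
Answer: $427425$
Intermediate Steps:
$y = 27225$ ($y = \left(268 - 103\right)^{2} = 165^{2} = 27225$)
$\left(y + 258969\right) + 141231 = \left(27225 + 258969\right) + 141231 = 286194 + 141231 = 427425$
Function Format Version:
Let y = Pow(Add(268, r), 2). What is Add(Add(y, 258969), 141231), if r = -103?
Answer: 427425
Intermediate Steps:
y = 27225 (y = Pow(Add(268, -103), 2) = Pow(165, 2) = 27225)
Add(Add(y, 258969), 141231) = Add(Add(27225, 258969), 141231) = Add(286194, 141231) = 427425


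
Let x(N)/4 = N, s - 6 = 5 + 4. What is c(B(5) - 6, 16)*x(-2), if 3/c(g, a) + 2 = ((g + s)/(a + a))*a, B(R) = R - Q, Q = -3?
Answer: -48/13 ≈ -3.6923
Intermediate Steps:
B(R) = 3 + R (B(R) = R - 1*(-3) = R + 3 = 3 + R)
s = 15 (s = 6 + (5 + 4) = 6 + 9 = 15)
x(N) = 4*N
c(g, a) = 3/(11/2 + g/2) (c(g, a) = 3/(-2 + ((g + 15)/(a + a))*a) = 3/(-2 + ((15 + g)/((2*a)))*a) = 3/(-2 + ((15 + g)*(1/(2*a)))*a) = 3/(-2 + ((15 + g)/(2*a))*a) = 3/(-2 + (15/2 + g/2)) = 3/(11/2 + g/2))
c(B(5) - 6, 16)*x(-2) = (6/(11 + ((3 + 5) - 6)))*(4*(-2)) = (6/(11 + (8 - 6)))*(-8) = (6/(11 + 2))*(-8) = (6/13)*(-8) = -48/13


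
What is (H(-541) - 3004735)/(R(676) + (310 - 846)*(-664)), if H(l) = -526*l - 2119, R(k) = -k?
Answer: -680572/88807 ≈ -7.6635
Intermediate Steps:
H(l) = -2119 - 526*l
(H(-541) - 3004735)/(R(676) + (310 - 846)*(-664)) = ((-2119 - 526*(-541)) - 3004735)/(-1*676 + (310 - 846)*(-664)) = ((-2119 + 284566) - 3004735)/(-676 - 536*(-664)) = (282447 - 3004735)/(-676 + 355904) = -2722288/355228 = -2722288*1/355228 = -680572/88807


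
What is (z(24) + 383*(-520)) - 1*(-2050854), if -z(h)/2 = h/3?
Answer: 1851678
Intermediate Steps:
z(h) = -2*h/3
(z(24) + 383*(-520)) - 1*(-2050854) = (-2/3*24 + 383*(-520)) - 1*(-2050854) = (-16 - 199160) + 2050854 = -199176 + 2050854 = 1851678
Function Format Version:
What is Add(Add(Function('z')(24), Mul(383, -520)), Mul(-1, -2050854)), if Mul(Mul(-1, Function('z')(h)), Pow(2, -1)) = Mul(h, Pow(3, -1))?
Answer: 1851678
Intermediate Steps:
Function('z')(h) = Mul(Rational(-2, 3), h) (Function('z')(h) = Mul(-2, Mul(h, Pow(3, -1))) = Mul(-2, Mul(h, Rational(1, 3))) = Mul(-2, Mul(Rational(1, 3), h)) = Mul(Rational(-2, 3), h))
Add(Add(Function('z')(24), Mul(383, -520)), Mul(-1, -2050854)) = Add(Add(Mul(Rational(-2, 3), 24), Mul(383, -520)), Mul(-1, -2050854)) = Add(Add(-16, -199160), 2050854) = Add(-199176, 2050854) = 1851678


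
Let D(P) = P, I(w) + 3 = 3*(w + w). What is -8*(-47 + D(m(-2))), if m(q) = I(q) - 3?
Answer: 520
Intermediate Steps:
I(w) = -3 + 6*w (I(w) = -3 + 3*(w + w) = -3 + 3*(2*w) = -3 + 6*w)
m(q) = -6 + 6*q (m(q) = (-3 + 6*q) - 3 = -6 + 6*q)
-8*(-47 + D(m(-2))) = -8*(-47 + (-6 + 6*(-2))) = -8*(-47 + (-6 - 12)) = -8*(-47 - 18) = -8*(-65) = 520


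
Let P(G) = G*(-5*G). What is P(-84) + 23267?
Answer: -12013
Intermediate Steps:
P(G) = -5*G²
P(-84) + 23267 = -5*(-84)² + 23267 = -5*7056 + 23267 = -35280 + 23267 = -12013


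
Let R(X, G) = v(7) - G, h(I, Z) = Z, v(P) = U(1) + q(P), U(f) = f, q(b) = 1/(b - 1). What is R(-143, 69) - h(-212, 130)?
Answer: -1187/6 ≈ -197.83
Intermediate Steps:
q(b) = 1/(-1 + b)
v(P) = 1 + 1/(-1 + P)
R(X, G) = 7/6 - G (R(X, G) = 7/(-1 + 7) - G = 7/6 - G)
R(-143, 69) - h(-212, 130) = (7/6 - 1*69) - 1*130 = (7/6 - 69) - 130 = -407/6 - 130 = -1187/6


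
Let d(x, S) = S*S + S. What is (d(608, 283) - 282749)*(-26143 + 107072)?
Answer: -16378168233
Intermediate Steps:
d(x, S) = S + S² (d(x, S) = S² + S = S + S²)
(d(608, 283) - 282749)*(-26143 + 107072) = (283*(1 + 283) - 282749)*(-26143 + 107072) = (283*284 - 282749)*80929 = (80372 - 282749)*80929 = -202377*80929 = -16378168233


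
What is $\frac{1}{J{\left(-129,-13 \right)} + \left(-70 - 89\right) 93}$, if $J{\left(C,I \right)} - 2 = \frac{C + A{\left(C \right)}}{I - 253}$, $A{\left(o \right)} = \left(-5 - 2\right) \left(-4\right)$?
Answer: $- \frac{266}{3932709} \approx -6.7638 \cdot 10^{-5}$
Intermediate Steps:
$A{\left(o \right)} = 28$ ($A{\left(o \right)} = \left(-7\right) \left(-4\right) = 28$)
$J{\left(C,I \right)} = 2 + \frac{28 + C}{-253 + I}$ ($J{\left(C,I \right)} = 2 + \frac{C + 28}{I - 253} = 2 + \frac{28 + C}{-253 + I}$)
$\frac{1}{J{\left(-129,-13 \right)} + \left(-70 - 89\right) 93} = \frac{1}{\frac{-478 - 129 + 2 \left(-13\right)}{-253 - 13} + \left(-70 - 89\right) 93} = \frac{1}{\frac{-478 - 129 - 26}{-266} - 14787} = \frac{1}{\left(- \frac{1}{266}\right) \left(-633\right) - 14787} = \frac{1}{\frac{633}{266} - 14787} = \frac{1}{- \frac{3932709}{266}} = - \frac{266}{3932709}$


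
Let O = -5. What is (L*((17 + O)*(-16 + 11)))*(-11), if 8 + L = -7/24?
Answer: -10945/2 ≈ -5472.5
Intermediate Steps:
L = -199/24 (L = -8 - 7/24 = -199/24 ≈ -8.2917)
(L*((17 + O)*(-16 + 11)))*(-11) = -199*(17 - 5)*(-16 + 11)/24*(-11) = -199*(-5)/2*(-11) = -199/24*(-60)*(-11) = (995/2)*(-11) = -10945/2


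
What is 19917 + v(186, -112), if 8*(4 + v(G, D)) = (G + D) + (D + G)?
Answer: 39863/2 ≈ 19932.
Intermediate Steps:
v(G, D) = -4 + D/4 + G/4 (v(G, D) = -4 + ((G + D) + (D + G))/8 = -4 + ((D + G) + (D + G))/8 = -4 + (2*D + 2*G)/8 = -4 + (D/4 + G/4) = -4 + D/4 + G/4)
19917 + v(186, -112) = 19917 + (-4 + (¼)*(-112) + (¼)*186) = 19917 + (-4 - 28 + 93/2) = 19917 + 29/2 = 39863/2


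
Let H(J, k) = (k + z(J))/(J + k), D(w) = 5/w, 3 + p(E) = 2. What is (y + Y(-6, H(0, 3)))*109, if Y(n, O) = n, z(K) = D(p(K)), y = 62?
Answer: 6104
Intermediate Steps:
p(E) = -1 (p(E) = -3 + 2 = -1)
z(K) = -5 (z(K) = 5/(-1) = 5*(-1) = -5)
H(J, k) = (-5 + k)/(J + k) (H(J, k) = (k - 5)/(J + k) = (-5 + k)/(J + k))
(y + Y(-6, H(0, 3)))*109 = (62 - 6)*109 = 56*109 = 6104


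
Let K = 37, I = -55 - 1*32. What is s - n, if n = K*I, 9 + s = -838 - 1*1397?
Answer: 975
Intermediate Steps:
I = -87 (I = -55 - 32 = -87)
s = -2244 (s = -9 + (-838 - 1*1397) = -9 + (-838 - 1397) = -9 - 2235 = -2244)
n = -3219 (n = 37*(-87) = -3219)
s - n = -2244 - 1*(-3219) = -2244 + 3219 = 975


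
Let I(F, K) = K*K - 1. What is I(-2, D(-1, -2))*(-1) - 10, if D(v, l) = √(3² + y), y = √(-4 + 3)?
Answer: -18 - I ≈ -18.0 - 1.0*I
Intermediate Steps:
y = I (y = √(-1) = I ≈ 1.0*I)
D(v, l) = √(9 + I) (D(v, l) = √(3² + I) = √(9 + I))
I(F, K) = -1 + K² (I(F, K) = K² - 1 = -1 + K²)
I(-2, D(-1, -2))*(-1) - 10 = (-1 + (√(9 + I))²)*(-1) - 10 = (-1 + (9 + I))*(-1) - 10 = (8 + I)*(-1) - 10 = (-8 - I) - 10 = -18 - I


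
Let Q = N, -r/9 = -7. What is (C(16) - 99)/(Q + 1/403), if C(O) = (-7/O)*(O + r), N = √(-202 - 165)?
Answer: -861211/953665664 + 347068033*I*√367/953665664 ≈ -0.00090305 + 6.9719*I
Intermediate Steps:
r = 63 (r = -9*(-7) = 63)
N = I*√367 (N = √(-367) = I*√367 ≈ 19.157*I)
Q = I*√367 ≈ 19.157*I
C(O) = -7*(63 + O)/O (C(O) = (-7/O)*(O + 63) = (-7/O)*(63 + O) = -7*(63 + O)/O)
(C(16) - 99)/(Q + 1/403) = ((-7 - 441/16) - 99)/(I*√367 + 1/403) = ((-7 - 441*1/16) - 99)/(I*√367 + 1/403) = ((-7 - 441/16) - 99)/(1/403 + I*√367) = (-553/16 - 99)/(1/403 + I*√367) = -2137/(16*(1/403 + I*√367))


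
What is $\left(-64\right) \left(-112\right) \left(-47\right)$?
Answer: $-336896$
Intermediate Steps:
$\left(-64\right) \left(-112\right) \left(-47\right) = 7168 \left(-47\right) = -336896$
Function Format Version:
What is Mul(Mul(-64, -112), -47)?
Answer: -336896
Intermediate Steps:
Mul(Mul(-64, -112), -47) = Mul(7168, -47) = -336896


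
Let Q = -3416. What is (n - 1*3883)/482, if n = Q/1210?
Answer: -2350923/291610 ≈ -8.0619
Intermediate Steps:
n = -1708/605 (n = -3416/1210 = -3416*1/1210 = -1708/605 ≈ -2.8231)
(n - 1*3883)/482 = (-1708/605 - 1*3883)/482 = (-1708/605 - 3883)*(1/482) = -2350923/605*1/482 = -2350923/291610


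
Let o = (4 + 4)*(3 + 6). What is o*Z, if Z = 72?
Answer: 5184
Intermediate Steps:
o = 72 (o = 8*9 = 72)
o*Z = 72*72 = 5184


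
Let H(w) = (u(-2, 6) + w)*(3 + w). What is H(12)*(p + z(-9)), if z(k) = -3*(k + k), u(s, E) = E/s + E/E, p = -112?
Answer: -8700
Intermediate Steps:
u(s, E) = 1 + E/s (u(s, E) = E/s + 1 = 1 + E/s)
z(k) = -6*k
H(w) = (-2 + w)*(3 + w) (H(w) = ((6 - 2)/(-2) + w)*(3 + w) = (-½*4 + w)*(3 + w) = (-2 + w)*(3 + w))
H(12)*(p + z(-9)) = (-6 + 12 + 12²)*(-112 - 6*(-9)) = (-6 + 12 + 144)*(-112 + 54) = 150*(-58) = -8700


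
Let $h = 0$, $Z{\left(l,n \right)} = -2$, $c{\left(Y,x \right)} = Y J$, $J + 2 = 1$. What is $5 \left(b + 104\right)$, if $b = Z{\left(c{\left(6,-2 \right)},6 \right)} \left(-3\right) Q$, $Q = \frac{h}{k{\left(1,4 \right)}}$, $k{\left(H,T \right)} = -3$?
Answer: $520$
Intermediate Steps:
$J = -1$ ($J = -2 + 1 = -1$)
$c{\left(Y,x \right)} = - Y$ ($c{\left(Y,x \right)} = Y \left(-1\right) = - Y$)
$Q = 0$ ($Q = \frac{0}{-3} = 0 \left(- \frac{1}{3}\right) = 0$)
$b = 0$ ($b = \left(-2\right) \left(-3\right) 0 = 6 \cdot 0 = 0$)
$5 \left(b + 104\right) = 5 \left(0 + 104\right) = 5 \cdot 104 = 520$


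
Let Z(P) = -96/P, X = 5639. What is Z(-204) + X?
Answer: 95871/17 ≈ 5639.5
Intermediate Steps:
Z(-204) + X = -96/(-204) + 5639 = -96*(-1/204) + 5639 = 8/17 + 5639 = 95871/17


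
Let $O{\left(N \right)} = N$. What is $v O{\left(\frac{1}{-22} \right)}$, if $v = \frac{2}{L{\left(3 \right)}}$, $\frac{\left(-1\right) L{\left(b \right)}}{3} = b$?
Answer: $\frac{1}{99} \approx 0.010101$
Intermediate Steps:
$L{\left(b \right)} = - 3 b$
$v = - \frac{2}{9}$ ($v = \frac{2}{\left(-3\right) 3} = \frac{2}{-9} = 2 \left(- \frac{1}{9}\right) = - \frac{2}{9} \approx -0.22222$)
$v O{\left(\frac{1}{-22} \right)} = - \frac{2}{9 \left(-22\right)} = \left(- \frac{2}{9}\right) \left(- \frac{1}{22}\right) = \frac{1}{99}$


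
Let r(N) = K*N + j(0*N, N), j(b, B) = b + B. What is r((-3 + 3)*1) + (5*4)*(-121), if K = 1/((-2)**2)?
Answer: -2420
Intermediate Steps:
j(b, B) = B + b
K = 1/4 ≈ 0.25000
r(N) = 5*N/4 (r(N) = N/4 + (N + 0*N) = N/4 + (N + 0) = N/4 + N = 5*N/4)
r((-3 + 3)*1) + (5*4)*(-121) = 5*((-3 + 3)*1)/4 + (5*4)*(-121) = 5*(0*1)/4 + 20*(-121) = (5/4)*0 - 2420 = 0 - 2420 = -2420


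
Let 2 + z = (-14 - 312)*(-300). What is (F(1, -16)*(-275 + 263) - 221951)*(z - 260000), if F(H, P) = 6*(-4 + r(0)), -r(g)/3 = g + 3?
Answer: 35849075030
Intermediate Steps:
r(g) = -9 - 3*g (r(g) = -3*(g + 3) = -3*(3 + g) = -9 - 3*g)
F(H, P) = -78 (F(H, P) = 6*(-4 + (-9 - 3*0)) = 6*(-4 + (-9 + 0)) = 6*(-4 - 9) = 6*(-13) = -78)
z = 97798 (z = -2 + (-14 - 312)*(-300) = -2 - 326*(-300) = -2 + 97800 = 97798)
(F(1, -16)*(-275 + 263) - 221951)*(z - 260000) = (-78*(-275 + 263) - 221951)*(97798 - 260000) = (-78*(-12) - 221951)*(-162202) = (936 - 221951)*(-162202) = -221015*(-162202) = 35849075030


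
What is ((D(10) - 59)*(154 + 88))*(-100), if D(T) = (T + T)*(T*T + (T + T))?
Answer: -56652200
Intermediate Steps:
D(T) = 2*T*(T² + 2*T) (D(T) = (2*T)*(T² + 2*T) = 2*T*(T² + 2*T))
((D(10) - 59)*(154 + 88))*(-100) = ((2*10²*(2 + 10) - 59)*(154 + 88))*(-100) = ((2*100*12 - 59)*242)*(-100) = ((2400 - 59)*242)*(-100) = (2341*242)*(-100) = 566522*(-100) = -56652200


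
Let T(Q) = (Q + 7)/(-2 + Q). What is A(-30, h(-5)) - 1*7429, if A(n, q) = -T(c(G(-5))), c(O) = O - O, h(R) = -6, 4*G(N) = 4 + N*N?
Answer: -14851/2 ≈ -7425.5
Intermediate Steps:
G(N) = 1 + N²/4 (G(N) = (4 + N*N)/4 = (4 + N²)/4 = 1 + N²/4)
c(O) = 0
T(Q) = (7 + Q)/(-2 + Q)
A(n, q) = 7/2 (A(n, q) = -(7 + 0)/(-2 + 0) = -7/(-2) = -(-1)*7/2 = -1*(-7/2) = 7/2)
A(-30, h(-5)) - 1*7429 = 7/2 - 1*7429 = 7/2 - 7429 = -14851/2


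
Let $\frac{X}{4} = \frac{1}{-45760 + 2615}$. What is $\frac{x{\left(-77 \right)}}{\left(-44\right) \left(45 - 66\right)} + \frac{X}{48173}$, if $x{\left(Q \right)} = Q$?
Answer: $- \frac{2078424133}{24941089020} \approx -0.083333$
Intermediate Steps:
$X = - \frac{4}{43145}$ ($X = \frac{4}{-45760 + 2615} = \frac{4}{-43145} = 4 \left(- \frac{1}{43145}\right) = - \frac{4}{43145} \approx -9.2711 \cdot 10^{-5}$)
$\frac{x{\left(-77 \right)}}{\left(-44\right) \left(45 - 66\right)} + \frac{X}{48173} = - \frac{77}{\left(-44\right) \left(45 - 66\right)} - \frac{4}{43145 \cdot 48173} = - \frac{77}{\left(-44\right) \left(-21\right)} - \frac{4}{2078424085} = - \frac{77}{924} - \frac{4}{2078424085} = \left(-77\right) \frac{1}{924} - \frac{4}{2078424085} = - \frac{1}{12} - \frac{4}{2078424085} = - \frac{2078424133}{24941089020}$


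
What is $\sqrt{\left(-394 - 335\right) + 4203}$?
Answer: $3 \sqrt{386} \approx 58.941$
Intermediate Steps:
$\sqrt{\left(-394 - 335\right) + 4203} = \sqrt{-729 + 4203} = \sqrt{3474} = 3 \sqrt{386}$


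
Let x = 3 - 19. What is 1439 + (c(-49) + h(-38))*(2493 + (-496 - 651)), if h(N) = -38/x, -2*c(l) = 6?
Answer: 2391/4 ≈ 597.75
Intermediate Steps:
c(l) = -3 (c(l) = -1/2*6 = -3)
x = -16
h(N) = 19/8 (h(N) = -38/(-16) = -38*(-1/16) = 19/8)
1439 + (c(-49) + h(-38))*(2493 + (-496 - 651)) = 1439 + (-3 + 19/8)*(2493 + (-496 - 651)) = 1439 - 5*(2493 - 1147)/8 = 1439 - 5/8*1346 = 1439 - 3365/4 = 2391/4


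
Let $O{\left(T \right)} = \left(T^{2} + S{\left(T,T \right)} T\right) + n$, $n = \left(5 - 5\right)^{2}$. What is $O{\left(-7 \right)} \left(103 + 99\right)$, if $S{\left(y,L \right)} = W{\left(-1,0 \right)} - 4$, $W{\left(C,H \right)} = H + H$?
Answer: $15554$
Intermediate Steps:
$W{\left(C,H \right)} = 2 H$
$n = 0$ ($n = 0^{2} = 0$)
$S{\left(y,L \right)} = -4$ ($S{\left(y,L \right)} = 2 \cdot 0 - 4 = 0 - 4 = -4$)
$O{\left(T \right)} = T^{2} - 4 T$ ($O{\left(T \right)} = \left(T^{2} - 4 T\right) + 0 = T^{2} - 4 T$)
$O{\left(-7 \right)} \left(103 + 99\right) = - 7 \left(-4 - 7\right) \left(103 + 99\right) = \left(-7\right) \left(-11\right) 202 = 77 \cdot 202 = 15554$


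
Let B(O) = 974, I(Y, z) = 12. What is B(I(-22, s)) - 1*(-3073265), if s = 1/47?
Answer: 3074239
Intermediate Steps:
s = 1/47 ≈ 0.021277
B(I(-22, s)) - 1*(-3073265) = 974 - 1*(-3073265) = 974 + 3073265 = 3074239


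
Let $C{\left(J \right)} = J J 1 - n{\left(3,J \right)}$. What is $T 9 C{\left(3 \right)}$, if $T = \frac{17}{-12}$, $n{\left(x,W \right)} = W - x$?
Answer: $- \frac{459}{4} \approx -114.75$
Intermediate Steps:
$T = - \frac{17}{12}$ ($T = 17 \left(- \frac{1}{12}\right) = - \frac{17}{12} \approx -1.4167$)
$C{\left(J \right)} = 3 + J^{2} - J$ ($C{\left(J \right)} = J J 1 - \left(J - 3\right) = J^{2} \cdot 1 - \left(J - 3\right) = J^{2} - \left(-3 + J\right) = 3 + J^{2} - J$)
$T 9 C{\left(3 \right)} = \left(- \frac{17}{12}\right) 9 \left(3 + 3^{2} - 3\right) = - \frac{51 \left(3 + 9 - 3\right)}{4} = \left(- \frac{51}{4}\right) 9 = - \frac{459}{4}$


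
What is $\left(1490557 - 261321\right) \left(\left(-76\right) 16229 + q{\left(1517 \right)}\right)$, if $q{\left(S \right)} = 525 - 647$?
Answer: $-1516294566136$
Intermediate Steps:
$q{\left(S \right)} = -122$ ($q{\left(S \right)} = 525 - 647 = -122$)
$\left(1490557 - 261321\right) \left(\left(-76\right) 16229 + q{\left(1517 \right)}\right) = \left(1490557 - 261321\right) \left(\left(-76\right) 16229 - 122\right) = 1229236 \left(-1233404 - 122\right) = 1229236 \left(-1233526\right) = -1516294566136$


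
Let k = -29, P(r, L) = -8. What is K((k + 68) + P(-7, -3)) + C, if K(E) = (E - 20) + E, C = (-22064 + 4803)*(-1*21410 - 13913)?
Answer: 609710345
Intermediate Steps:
C = 609710303 (C = -17261*(-21410 - 13913) = -17261*(-35323) = 609710303)
K(E) = -20 + 2*E (K(E) = (-20 + E) + E = -20 + 2*E)
K((k + 68) + P(-7, -3)) + C = (-20 + 2*((-29 + 68) - 8)) + 609710303 = (-20 + 2*(39 - 8)) + 609710303 = (-20 + 2*31) + 609710303 = (-20 + 62) + 609710303 = 42 + 609710303 = 609710345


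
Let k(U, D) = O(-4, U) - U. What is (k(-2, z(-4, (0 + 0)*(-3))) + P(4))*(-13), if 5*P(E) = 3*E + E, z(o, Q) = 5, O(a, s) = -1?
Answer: -273/5 ≈ -54.600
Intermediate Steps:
k(U, D) = -1 - U
P(E) = 4*E/5 (P(E) = (3*E + E)/5 = (4*E)/5 = 4*E/5)
(k(-2, z(-4, (0 + 0)*(-3))) + P(4))*(-13) = ((-1 - 1*(-2)) + (4/5)*4)*(-13) = ((-1 + 2) + 16/5)*(-13) = (1 + 16/5)*(-13) = (21/5)*(-13) = -273/5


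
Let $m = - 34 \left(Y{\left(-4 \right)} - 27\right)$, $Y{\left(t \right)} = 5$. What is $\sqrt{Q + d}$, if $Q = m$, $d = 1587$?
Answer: $\sqrt{2335} \approx 48.322$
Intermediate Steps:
$m = 748$ ($m = - 34 \left(5 - 27\right) = \left(-34\right) \left(-22\right) = 748$)
$Q = 748$
$\sqrt{Q + d} = \sqrt{748 + 1587} = \sqrt{2335}$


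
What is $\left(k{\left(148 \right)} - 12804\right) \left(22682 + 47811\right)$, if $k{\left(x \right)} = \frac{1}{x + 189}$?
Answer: $- \frac{304173558871}{337} \approx -9.0259 \cdot 10^{8}$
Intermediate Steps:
$k{\left(x \right)} = \frac{1}{189 + x}$
$\left(k{\left(148 \right)} - 12804\right) \left(22682 + 47811\right) = \left(\frac{1}{189 + 148} - 12804\right) \left(22682 + 47811\right) = \left(\frac{1}{337} - 12804\right) 70493 = \left(- \frac{4314947}{337}\right) 70493 = - \frac{304173558871}{337}$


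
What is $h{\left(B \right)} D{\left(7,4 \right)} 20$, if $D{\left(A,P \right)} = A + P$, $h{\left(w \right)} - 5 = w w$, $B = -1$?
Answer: $1320$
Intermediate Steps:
$h{\left(w \right)} = 5 + w^{2}$ ($h{\left(w \right)} = 5 + w w = 5 + w^{2}$)
$h{\left(B \right)} D{\left(7,4 \right)} 20 = \left(5 + \left(-1\right)^{2}\right) \left(7 + 4\right) 20 = \left(5 + 1\right) 11 \cdot 20 = 6 \cdot 11 \cdot 20 = 66 \cdot 20 = 1320$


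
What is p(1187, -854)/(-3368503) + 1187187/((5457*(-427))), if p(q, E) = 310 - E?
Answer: -1333918417619/2616360070639 ≈ -0.50984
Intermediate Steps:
p(1187, -854)/(-3368503) + 1187187/((5457*(-427))) = (310 - 1*(-854))/(-3368503) + 1187187/((5457*(-427))) = (310 + 854)*(-1/3368503) + 1187187/(-2330139) = 1164*(-1/3368503) + 1187187*(-1/2330139) = -1164/3368503 - 395729/776713 = -1333918417619/2616360070639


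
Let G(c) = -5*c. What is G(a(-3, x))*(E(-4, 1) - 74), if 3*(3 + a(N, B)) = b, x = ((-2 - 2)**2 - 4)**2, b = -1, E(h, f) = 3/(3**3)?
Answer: -33250/27 ≈ -1231.5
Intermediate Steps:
E(h, f) = 1/9 (E(h, f) = 3/27 = 3*(1/27) = 1/9)
x = 144 (x = ((-4)**2 - 4)**2 = (16 - 4)**2 = 12**2 = 144)
a(N, B) = -10/3 (a(N, B) = -3 + (1/3)*(-1) = -3 - 1/3 = -10/3)
G(a(-3, x))*(E(-4, 1) - 74) = (-5*(-10/3))*(1/9 - 74) = (50/3)*(-665/9) = -33250/27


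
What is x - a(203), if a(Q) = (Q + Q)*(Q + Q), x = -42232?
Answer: -207068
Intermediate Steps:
a(Q) = 4*Q**2 (a(Q) = (2*Q)*(2*Q) = 4*Q**2)
x - a(203) = -42232 - 4*203**2 = -42232 - 4*41209 = -42232 - 1*164836 = -42232 - 164836 = -207068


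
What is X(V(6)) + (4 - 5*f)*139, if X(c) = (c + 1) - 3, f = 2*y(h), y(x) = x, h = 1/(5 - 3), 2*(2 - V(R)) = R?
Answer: -142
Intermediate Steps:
V(R) = 2 - R/2
h = ½ (h = 1/2 = ½ ≈ 0.50000)
f = 1 (f = 2*(½) = 1)
X(c) = -2 + c (X(c) = (1 + c) - 3 = -2 + c)
X(V(6)) + (4 - 5*f)*139 = (-2 + (2 - ½*6)) + (4 - 5*1)*139 = (-2 + (2 - 3)) + (4 - 5)*139 = (-2 - 1) - 1*139 = -3 - 139 = -142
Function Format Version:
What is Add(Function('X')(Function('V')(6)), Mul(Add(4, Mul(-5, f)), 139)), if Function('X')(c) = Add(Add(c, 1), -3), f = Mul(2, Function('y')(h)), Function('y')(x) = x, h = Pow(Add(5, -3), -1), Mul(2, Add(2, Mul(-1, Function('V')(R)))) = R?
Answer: -142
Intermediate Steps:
Function('V')(R) = Add(2, Mul(Rational(-1, 2), R))
h = Rational(1, 2) (h = Pow(2, -1) = Rational(1, 2) ≈ 0.50000)
f = 1 (f = Mul(2, Rational(1, 2)) = 1)
Function('X')(c) = Add(-2, c) (Function('X')(c) = Add(Add(1, c), -3) = Add(-2, c))
Add(Function('X')(Function('V')(6)), Mul(Add(4, Mul(-5, f)), 139)) = Add(Add(-2, Add(2, Mul(Rational(-1, 2), 6))), Mul(Add(4, Mul(-5, 1)), 139)) = Add(Add(-2, Add(2, -3)), Mul(Add(4, -5), 139)) = Add(Add(-2, -1), Mul(-1, 139)) = Add(-3, -139) = -142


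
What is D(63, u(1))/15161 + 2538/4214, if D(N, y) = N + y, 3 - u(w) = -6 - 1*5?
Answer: 19401548/31944227 ≈ 0.60736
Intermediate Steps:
u(w) = 14 (u(w) = 3 - (-6 - 1*5) = 3 - (-6 - 5) = 3 - 1*(-11) = 3 + 11 = 14)
D(63, u(1))/15161 + 2538/4214 = (63 + 14)/15161 + 2538/4214 = 77*(1/15161) + 2538*(1/4214) = 77/15161 + 1269/2107 = 19401548/31944227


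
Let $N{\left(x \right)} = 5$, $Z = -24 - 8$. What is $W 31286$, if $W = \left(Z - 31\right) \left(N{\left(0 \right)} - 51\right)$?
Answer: $90666828$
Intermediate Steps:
$Z = -32$ ($Z = -24 - 8 = -32$)
$W = 2898$ ($W = \left(-32 - 31\right) \left(5 - 51\right) = \left(-63\right) \left(-46\right) = 2898$)
$W 31286 = 2898 \cdot 31286 = 90666828$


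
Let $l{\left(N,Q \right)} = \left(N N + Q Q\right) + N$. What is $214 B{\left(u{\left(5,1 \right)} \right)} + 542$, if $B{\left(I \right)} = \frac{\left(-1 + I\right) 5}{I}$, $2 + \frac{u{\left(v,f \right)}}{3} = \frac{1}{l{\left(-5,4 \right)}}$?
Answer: $\frac{127292}{71} \approx 1792.8$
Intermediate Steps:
$l{\left(N,Q \right)} = N + N^{2} + Q^{2}$ ($l{\left(N,Q \right)} = \left(N^{2} + Q^{2}\right) + N = N + N^{2} + Q^{2}$)
$u{\left(v,f \right)} = - \frac{71}{12}$ ($u{\left(v,f \right)} = -6 + \frac{3}{-5 + \left(-5\right)^{2} + 4^{2}} = -6 + \frac{3}{-5 + 25 + 16} = -6 + \frac{3}{36} = -6 + 3 \cdot \frac{1}{36} = -6 + \frac{1}{12} = - \frac{71}{12}$)
$B{\left(I \right)} = \frac{-5 + 5 I}{I}$
$214 B{\left(u{\left(5,1 \right)} \right)} + 542 = 214 \left(5 - \frac{5}{- \frac{71}{12}}\right) + 542 = 214 \left(5 - - \frac{60}{71}\right) + 542 = 214 \left(5 + \frac{60}{71}\right) + 542 = 214 \cdot \frac{415}{71} + 542 = \frac{88810}{71} + 542 = \frac{127292}{71}$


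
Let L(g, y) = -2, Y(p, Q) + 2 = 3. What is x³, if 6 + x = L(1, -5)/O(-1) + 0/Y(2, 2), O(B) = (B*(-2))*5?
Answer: -29791/125 ≈ -238.33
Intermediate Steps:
Y(p, Q) = 1 (Y(p, Q) = -2 + 3 = 1)
O(B) = -10*B (O(B) = -2*B*5 = -10*B)
x = -31/5 (x = -6 + (-2/((-10*(-1))) + 0/1) = -6 + (-2/10 + 0*1) = -6 + (-2*⅒ + 0) = -6 + (-⅕ + 0) = -6 - ⅕ = -31/5 ≈ -6.2000)
x³ = (-31/5)³ = -29791/125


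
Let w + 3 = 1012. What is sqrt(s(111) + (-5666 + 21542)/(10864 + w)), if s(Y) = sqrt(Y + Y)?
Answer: sqrt(188495748 + 140968129*sqrt(222))/11873 ≈ 4.0295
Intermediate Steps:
w = 1009 (w = -3 + 1012 = 1009)
s(Y) = sqrt(2)*sqrt(Y) (s(Y) = sqrt(2*Y) = sqrt(2)*sqrt(Y))
sqrt(s(111) + (-5666 + 21542)/(10864 + w)) = sqrt(sqrt(2)*sqrt(111) + (-5666 + 21542)/(10864 + 1009)) = sqrt(sqrt(222) + 15876/11873) = sqrt(15876/11873 + sqrt(222))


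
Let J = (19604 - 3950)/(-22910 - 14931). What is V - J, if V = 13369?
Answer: 505911983/37841 ≈ 13369.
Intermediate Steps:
J = -15654/37841 (J = 15654/(-37841) = 15654*(-1/37841) = -15654/37841 ≈ -0.41368)
V - J = 13369 - 1*(-15654/37841) = 13369 + 15654/37841 = 505911983/37841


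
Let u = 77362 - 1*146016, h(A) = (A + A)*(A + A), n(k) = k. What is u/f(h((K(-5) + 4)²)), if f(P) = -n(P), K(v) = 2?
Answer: 34327/2592 ≈ 13.243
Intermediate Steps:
h(A) = 4*A² (h(A) = (2*A)*(2*A) = 4*A²)
u = -68654 (u = 77362 - 146016 = -68654)
f(P) = -P
u/f(h((K(-5) + 4)²)) = -68654*(-1/(4*(2 + 4)⁴)) = -68654/((-4*(6²)²)) = -68654/((-4*36²)) = -68654/((-4*1296)) = -68654/((-1*5184)) = -68654/(-5184) = -68654*(-1/5184) = 34327/2592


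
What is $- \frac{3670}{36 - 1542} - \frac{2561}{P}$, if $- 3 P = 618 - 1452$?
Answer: $- \frac{1418303}{209334} \approx -6.7753$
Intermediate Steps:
$P = 278$ ($P = - \frac{618 - 1452}{3} = \left(- \frac{1}{3}\right) \left(-834\right) = 278$)
$- \frac{3670}{36 - 1542} - \frac{2561}{P} = - \frac{3670}{36 - 1542} - \frac{2561}{278} = - \frac{3670}{-1506} - \frac{2561}{278} = \left(-3670\right) \left(- \frac{1}{1506}\right) - \frac{2561}{278} = \frac{1835}{753} - \frac{2561}{278} = - \frac{1418303}{209334}$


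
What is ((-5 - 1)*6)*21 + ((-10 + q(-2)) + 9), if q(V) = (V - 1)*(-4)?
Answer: -745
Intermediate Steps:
q(V) = 4 - 4*V (q(V) = (-1 + V)*(-4) = 4 - 4*V)
((-5 - 1)*6)*21 + ((-10 + q(-2)) + 9) = ((-5 - 1)*6)*21 + ((-10 + (4 - 4*(-2))) + 9) = -6*6*21 + ((-10 + (4 + 8)) + 9) = -36*21 + ((-10 + 12) + 9) = -756 + (2 + 9) = -756 + 11 = -745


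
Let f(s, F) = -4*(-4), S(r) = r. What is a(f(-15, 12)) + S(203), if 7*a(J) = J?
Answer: 1437/7 ≈ 205.29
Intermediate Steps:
f(s, F) = 16
a(J) = J/7
a(f(-15, 12)) + S(203) = (1/7)*16 + 203 = 16/7 + 203 = 1437/7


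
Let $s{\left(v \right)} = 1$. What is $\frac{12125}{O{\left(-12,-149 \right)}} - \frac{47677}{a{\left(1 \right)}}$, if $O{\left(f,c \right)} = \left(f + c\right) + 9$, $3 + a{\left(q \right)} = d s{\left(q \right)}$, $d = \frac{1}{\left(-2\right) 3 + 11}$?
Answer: $\frac{2576055}{152} \approx 16948.0$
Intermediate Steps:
$d = \frac{1}{5}$ ($d = \frac{1}{-6 + 11} = \frac{1}{5} \approx 0.2$)
$a{\left(q \right)} = - \frac{14}{5}$ ($a{\left(q \right)} = -3 + \frac{1}{5} \cdot 1 = -3 + \frac{1}{5} = - \frac{14}{5}$)
$O{\left(f,c \right)} = 9 + c + f$ ($O{\left(f,c \right)} = \left(c + f\right) + 9 = 9 + c + f$)
$\frac{12125}{O{\left(-12,-149 \right)}} - \frac{47677}{a{\left(1 \right)}} = \frac{12125}{9 - 149 - 12} - \frac{47677}{- \frac{14}{5}} = \frac{12125}{-152} - - \frac{34055}{2} = 12125 \left(- \frac{1}{152}\right) + \frac{34055}{2} = - \frac{12125}{152} + \frac{34055}{2} = \frac{2576055}{152}$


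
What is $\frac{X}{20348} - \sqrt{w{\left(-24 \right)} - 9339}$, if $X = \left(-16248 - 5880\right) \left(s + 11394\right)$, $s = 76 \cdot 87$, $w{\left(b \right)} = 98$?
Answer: $- \frac{99609192}{5087} - i \sqrt{9241} \approx -19581.0 - 96.13 i$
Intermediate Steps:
$s = 6612$
$X = -398436768$ ($X = \left(-16248 - 5880\right) \left(6612 + 11394\right) = \left(-22128\right) 18006 = -398436768$)
$\frac{X}{20348} - \sqrt{w{\left(-24 \right)} - 9339} = - \frac{398436768}{20348} - \sqrt{98 - 9339} = \left(-398436768\right) \frac{1}{20348} - \sqrt{-9241} = - \frac{99609192}{5087} - i \sqrt{9241}$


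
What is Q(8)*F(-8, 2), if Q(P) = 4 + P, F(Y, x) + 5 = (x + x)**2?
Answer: 132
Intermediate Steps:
F(Y, x) = -5 + 4*x**2 (F(Y, x) = -5 + (x + x)**2 = -5 + (2*x)**2 = -5 + 4*x**2)
Q(8)*F(-8, 2) = (4 + 8)*(-5 + 4*2**2) = 12*(-5 + 4*4) = 12*(-5 + 16) = 12*11 = 132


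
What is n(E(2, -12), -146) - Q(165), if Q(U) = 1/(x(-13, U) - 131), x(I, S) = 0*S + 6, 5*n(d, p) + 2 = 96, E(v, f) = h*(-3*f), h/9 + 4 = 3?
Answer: 2351/125 ≈ 18.808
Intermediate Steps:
h = -9 (h = -36 + 9*3 = -36 + 27 = -9)
E(v, f) = 27*f (E(v, f) = -(-27)*f = 27*f)
n(d, p) = 94/5 (n(d, p) = -⅖ + (⅕)*96 = -⅖ + 96/5 = 94/5)
x(I, S) = 6 (x(I, S) = 0 + 6 = 6)
Q(U) = -1/125 (Q(U) = 1/(6 - 131) = 1/(-125) = -1/125)
n(E(2, -12), -146) - Q(165) = 94/5 - 1*(-1/125) = 94/5 + 1/125 = 2351/125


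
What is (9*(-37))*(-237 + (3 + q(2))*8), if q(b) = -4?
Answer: 81585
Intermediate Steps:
(9*(-37))*(-237 + (3 + q(2))*8) = (9*(-37))*(-237 + (3 - 4)*8) = -333*(-237 - 1*8) = -333*(-237 - 8) = -333*(-245) = 81585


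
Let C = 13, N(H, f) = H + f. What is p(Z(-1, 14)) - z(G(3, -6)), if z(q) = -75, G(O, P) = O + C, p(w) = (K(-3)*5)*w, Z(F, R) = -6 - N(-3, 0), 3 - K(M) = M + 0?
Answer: -15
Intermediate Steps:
K(M) = 3 - M (K(M) = 3 - (M + 0) = 3 - M)
Z(F, R) = -3 (Z(F, R) = -6 - (-3 + 0) = -6 - 1*(-3) = -6 + 3 = -3)
p(w) = 30*w (p(w) = ((3 - 1*(-3))*5)*w = ((3 + 3)*5)*w = (6*5)*w = 30*w)
G(O, P) = 13 + O (G(O, P) = O + 13 = 13 + O)
p(Z(-1, 14)) - z(G(3, -6)) = 30*(-3) - 1*(-75) = -90 + 75 = -15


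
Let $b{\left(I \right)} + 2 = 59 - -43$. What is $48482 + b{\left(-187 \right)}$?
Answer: $48582$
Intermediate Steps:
$b{\left(I \right)} = 100$ ($b{\left(I \right)} = -2 + \left(59 - -43\right) = -2 + \left(59 + 43\right) = -2 + 102 = 100$)
$48482 + b{\left(-187 \right)} = 48482 + 100 = 48582$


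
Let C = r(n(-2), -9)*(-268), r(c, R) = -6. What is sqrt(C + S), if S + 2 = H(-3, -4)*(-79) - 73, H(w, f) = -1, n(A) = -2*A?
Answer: 2*sqrt(403) ≈ 40.150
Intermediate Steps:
C = 1608 (C = -6*(-268) = 1608)
S = 4 (S = -2 + (-1*(-79) - 73) = -2 + (79 - 73) = -2 + 6 = 4)
sqrt(C + S) = sqrt(1608 + 4) = sqrt(1612) = 2*sqrt(403)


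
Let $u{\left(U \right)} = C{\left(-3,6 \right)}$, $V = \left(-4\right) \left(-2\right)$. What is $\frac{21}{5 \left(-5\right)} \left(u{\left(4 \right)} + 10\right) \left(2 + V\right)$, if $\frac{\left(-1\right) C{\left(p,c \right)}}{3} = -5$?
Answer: $-210$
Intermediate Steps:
$C{\left(p,c \right)} = 15$ ($C{\left(p,c \right)} = \left(-3\right) \left(-5\right) = 15$)
$V = 8$
$u{\left(U \right)} = 15$
$\frac{21}{5 \left(-5\right)} \left(u{\left(4 \right)} + 10\right) \left(2 + V\right) = \frac{21}{5 \left(-5\right)} \left(15 + 10\right) \left(2 + 8\right) = \frac{21}{-25} \cdot 25 \cdot 10 = 21 \left(- \frac{1}{25}\right) 250 = \left(- \frac{21}{25}\right) 250 = -210$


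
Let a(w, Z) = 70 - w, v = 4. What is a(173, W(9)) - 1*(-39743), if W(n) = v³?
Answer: 39640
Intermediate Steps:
W(n) = 64 (W(n) = 4³ = 64)
a(173, W(9)) - 1*(-39743) = (70 - 1*173) - 1*(-39743) = (70 - 173) + 39743 = -103 + 39743 = 39640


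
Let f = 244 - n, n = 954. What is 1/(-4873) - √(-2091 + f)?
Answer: -1/4873 - I*√2801 ≈ -0.00020521 - 52.924*I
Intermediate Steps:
f = -710 (f = 244 - 1*954 = 244 - 954 = -710)
1/(-4873) - √(-2091 + f) = 1/(-4873) - √(-2091 - 710) = -1/4873 - √(-2801) = -1/4873 - I*√2801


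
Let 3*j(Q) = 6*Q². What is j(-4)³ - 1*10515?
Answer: 22253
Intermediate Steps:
j(Q) = 2*Q² (j(Q) = (6*Q²)/3 = 2*Q²)
j(-4)³ - 1*10515 = (2*(-4)²)³ - 1*10515 = (2*16)³ - 10515 = 32³ - 10515 = 32768 - 10515 = 22253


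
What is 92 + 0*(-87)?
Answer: 92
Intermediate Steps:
92 + 0*(-87) = 92 + 0 = 92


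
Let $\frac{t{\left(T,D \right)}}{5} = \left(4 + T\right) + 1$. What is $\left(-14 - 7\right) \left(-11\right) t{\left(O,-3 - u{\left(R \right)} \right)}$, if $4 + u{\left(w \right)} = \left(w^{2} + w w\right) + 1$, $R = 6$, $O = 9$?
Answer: $16170$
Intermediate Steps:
$u{\left(w \right)} = -3 + 2 w^{2}$ ($u{\left(w \right)} = -4 + \left(\left(w^{2} + w w\right) + 1\right) = -4 + \left(\left(w^{2} + w^{2}\right) + 1\right) = -4 + \left(2 w^{2} + 1\right) = -4 + \left(1 + 2 w^{2}\right) = -3 + 2 w^{2}$)
$t{\left(T,D \right)} = 25 + 5 T$ ($t{\left(T,D \right)} = 5 \left(\left(4 + T\right) + 1\right) = 5 \left(5 + T\right) = 25 + 5 T$)
$\left(-14 - 7\right) \left(-11\right) t{\left(O,-3 - u{\left(R \right)} \right)} = \left(-14 - 7\right) \left(-11\right) \left(25 + 5 \cdot 9\right) = \left(-21\right) \left(-11\right) \left(25 + 45\right) = 231 \cdot 70 = 16170$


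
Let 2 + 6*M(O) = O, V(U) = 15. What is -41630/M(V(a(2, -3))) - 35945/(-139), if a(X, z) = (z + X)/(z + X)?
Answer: -34252135/1807 ≈ -18955.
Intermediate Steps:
a(X, z) = 1 (a(X, z) = (X + z)/(X + z) = 1)
M(O) = -⅓ + O/6
-41630/M(V(a(2, -3))) - 35945/(-139) = -41630/(-⅓ + (⅙)*15) - 35945/(-139) = -41630/(-⅓ + 5/2) - 35945*(-1/139) = -41630/13/6 + 35945/139 = -41630*6/13 + 35945/139 = -249780/13 + 35945/139 = -34252135/1807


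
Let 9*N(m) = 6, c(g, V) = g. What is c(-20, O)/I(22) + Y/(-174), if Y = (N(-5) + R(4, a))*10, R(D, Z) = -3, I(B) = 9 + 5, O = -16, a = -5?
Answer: -2365/1827 ≈ -1.2945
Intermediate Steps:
I(B) = 14
N(m) = ⅔ (N(m) = (⅑)*6 = ⅔)
Y = -70/3 (Y = (⅔ - 3)*10 = -7/3*10 = -70/3 ≈ -23.333)
c(-20, O)/I(22) + Y/(-174) = -20/14 - 70/3/(-174) = -20*1/14 - 70/3*(-1/174) = -10/7 + 35/261 = -2365/1827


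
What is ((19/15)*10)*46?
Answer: 1748/3 ≈ 582.67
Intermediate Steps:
((19/15)*10)*46 = (38/3)*46 = 1748/3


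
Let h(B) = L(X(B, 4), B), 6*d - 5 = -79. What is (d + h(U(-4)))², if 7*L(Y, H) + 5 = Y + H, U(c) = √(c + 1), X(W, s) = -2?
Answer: 78373/441 - 80*I*√3/21 ≈ 177.72 - 6.5983*I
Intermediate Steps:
d = -37/3 (d = ⅚ + (⅙)*(-79) = ⅚ - 79/6 = -37/3 ≈ -12.333)
U(c) = √(1 + c)
L(Y, H) = -5/7 + H/7 + Y/7 (L(Y, H) = -5/7 + (Y + H)/7 = -5/7 + (H + Y)/7 = -5/7 + (H/7 + Y/7) = -5/7 + H/7 + Y/7)
h(B) = -1 + B/7 (h(B) = -5/7 + B/7 + (⅐)*(-2) = -5/7 + B/7 - 2/7 = -1 + B/7)
(d + h(U(-4)))² = (-37/3 + (-1 + √(1 - 4)/7))² = (-37/3 + (-1 + √(-3)/7))² = (-37/3 + (-1 + (I*√3)/7))² = (-37/3 + (-1 + I*√3/7))² = (-40/3 + I*√3/7)²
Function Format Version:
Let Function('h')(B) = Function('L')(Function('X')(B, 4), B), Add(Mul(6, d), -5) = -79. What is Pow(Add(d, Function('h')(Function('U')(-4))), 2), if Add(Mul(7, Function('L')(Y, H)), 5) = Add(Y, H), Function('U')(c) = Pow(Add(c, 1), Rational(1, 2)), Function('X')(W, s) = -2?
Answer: Add(Rational(78373, 441), Mul(Rational(-80, 21), I, Pow(3, Rational(1, 2)))) ≈ Add(177.72, Mul(-6.5983, I))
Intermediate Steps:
d = Rational(-37, 3) (d = Add(Rational(5, 6), Mul(Rational(1, 6), -79)) = Add(Rational(5, 6), Rational(-79, 6)) = Rational(-37, 3) ≈ -12.333)
Function('U')(c) = Pow(Add(1, c), Rational(1, 2))
Function('L')(Y, H) = Add(Rational(-5, 7), Mul(Rational(1, 7), H), Mul(Rational(1, 7), Y)) (Function('L')(Y, H) = Add(Rational(-5, 7), Mul(Rational(1, 7), Add(Y, H))) = Add(Rational(-5, 7), Mul(Rational(1, 7), Add(H, Y))) = Add(Rational(-5, 7), Add(Mul(Rational(1, 7), H), Mul(Rational(1, 7), Y))) = Add(Rational(-5, 7), Mul(Rational(1, 7), H), Mul(Rational(1, 7), Y)))
Function('h')(B) = Add(-1, Mul(Rational(1, 7), B)) (Function('h')(B) = Add(Rational(-5, 7), Mul(Rational(1, 7), B), Mul(Rational(1, 7), -2)) = Add(Rational(-5, 7), Mul(Rational(1, 7), B), Rational(-2, 7)) = Add(-1, Mul(Rational(1, 7), B)))
Pow(Add(d, Function('h')(Function('U')(-4))), 2) = Pow(Add(Rational(-37, 3), Add(-1, Mul(Rational(1, 7), Pow(Add(1, -4), Rational(1, 2))))), 2) = Pow(Add(Rational(-37, 3), Add(-1, Mul(Rational(1, 7), Pow(-3, Rational(1, 2))))), 2) = Pow(Add(Rational(-37, 3), Add(-1, Mul(Rational(1, 7), Mul(I, Pow(3, Rational(1, 2)))))), 2) = Pow(Add(Rational(-37, 3), Add(-1, Mul(Rational(1, 7), I, Pow(3, Rational(1, 2))))), 2) = Pow(Add(Rational(-40, 3), Mul(Rational(1, 7), I, Pow(3, Rational(1, 2)))), 2)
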